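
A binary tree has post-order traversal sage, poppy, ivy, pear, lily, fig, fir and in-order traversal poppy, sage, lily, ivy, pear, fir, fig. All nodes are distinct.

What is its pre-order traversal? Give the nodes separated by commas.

fir, lily, poppy, sage, pear, ivy, fig

The last element of post-order is the root; it splits in-order into left and right subtrees.
Root fir: left subtree has 5 nodes {poppy, sage, lily, ivy, pear}, right has 1 {fig}.
  Root lily: left subtree has 2 nodes {poppy, sage}, right has 2 {ivy, pear}.
    Root poppy: left subtree has 0 nodes { }, right has 1 {sage}.
    Root pear: left subtree has 1 node {ivy}, right has 0 { }.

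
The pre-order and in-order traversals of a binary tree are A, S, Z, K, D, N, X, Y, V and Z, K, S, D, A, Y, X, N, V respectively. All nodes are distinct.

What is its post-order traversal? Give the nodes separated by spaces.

The first element of pre-order is the root; it splits in-order into left and right subtrees.
Root A: left subtree has 4 nodes {Z, K, S, D}, right has 4 {Y, X, N, V}.
  Root S: left subtree has 2 nodes {Z, K}, right has 1 {D}.
    Root Z: left subtree has 0 nodes { }, right has 1 {K}.
  Root N: left subtree has 2 nodes {Y, X}, right has 1 {V}.
    Root X: left subtree has 1 node {Y}, right has 0 { }.

K Z D S Y X V N A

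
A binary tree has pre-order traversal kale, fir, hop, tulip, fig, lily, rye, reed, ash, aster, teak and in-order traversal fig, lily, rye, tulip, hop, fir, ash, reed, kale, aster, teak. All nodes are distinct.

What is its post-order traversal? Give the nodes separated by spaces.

rye lily fig tulip hop ash reed fir teak aster kale

The first element of pre-order is the root; it splits in-order into left and right subtrees.
Root kale: left subtree has 8 nodes {fig, lily, rye, tulip, hop, fir, ash, reed}, right has 2 {aster, teak}.
  Root fir: left subtree has 5 nodes {fig, lily, rye, tulip, hop}, right has 2 {ash, reed}.
    Root hop: left subtree has 4 nodes {fig, lily, rye, tulip}, right has 0 { }.
      Root tulip: left subtree has 3 nodes {fig, lily, rye}, right has 0 { }.
        Root fig: left subtree has 0 nodes { }, right has 2 {lily, rye}.
          Root lily: left subtree has 0 nodes { }, right has 1 {rye}.
    Root reed: left subtree has 1 node {ash}, right has 0 { }.
  Root aster: left subtree has 0 nodes { }, right has 1 {teak}.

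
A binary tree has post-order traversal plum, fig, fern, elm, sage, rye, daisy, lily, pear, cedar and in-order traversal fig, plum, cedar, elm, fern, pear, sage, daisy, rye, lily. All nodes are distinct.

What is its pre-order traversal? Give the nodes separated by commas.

The last element of post-order is the root; it splits in-order into left and right subtrees.
Root cedar: left subtree has 2 nodes {fig, plum}, right has 7 {elm, fern, pear, sage, daisy, rye, lily}.
  Root fig: left subtree has 0 nodes { }, right has 1 {plum}.
  Root pear: left subtree has 2 nodes {elm, fern}, right has 4 {sage, daisy, rye, lily}.
    Root elm: left subtree has 0 nodes { }, right has 1 {fern}.
    Root lily: left subtree has 3 nodes {sage, daisy, rye}, right has 0 { }.
      Root daisy: left subtree has 1 node {sage}, right has 1 {rye}.

cedar, fig, plum, pear, elm, fern, lily, daisy, sage, rye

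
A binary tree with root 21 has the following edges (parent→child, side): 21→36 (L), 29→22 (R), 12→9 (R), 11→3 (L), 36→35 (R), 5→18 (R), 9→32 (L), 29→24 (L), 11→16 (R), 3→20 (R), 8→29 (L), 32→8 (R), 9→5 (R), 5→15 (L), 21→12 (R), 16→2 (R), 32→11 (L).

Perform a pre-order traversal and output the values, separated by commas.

Pre-order visits the node, then its left subtree, then its right subtree.
Visit 21.
At 21: go left to 36.
  Visit 36.
  At 36: no left child.
  At 36: go right to 35.
    35 is a leaf — visit 35.
At 21: go right to 12.
  Visit 12.
  At 12: no left child.
  At 12: go right to 9.
    Visit 9.
    At 9: go left to 32.
      Visit 32.
      At 32: go left to 11.
        Visit 11.
        At 11: go left to 3.
          Visit 3.
          At 3: no left child.
          At 3: go right to 20.
            20 is a leaf — visit 20.
        At 11: go right to 16.
          Visit 16.
          At 16: no left child.
          At 16: go right to 2.
            2 is a leaf — visit 2.
      At 32: go right to 8.
        Visit 8.
        At 8: go left to 29.
          Visit 29.
          At 29: go left to 24.
            24 is a leaf — visit 24.
          At 29: go right to 22.
            22 is a leaf — visit 22.
        At 8: no right child.
    At 9: go right to 5.
      Visit 5.
      At 5: go left to 15.
        15 is a leaf — visit 15.
      At 5: go right to 18.
        18 is a leaf — visit 18.

21, 36, 35, 12, 9, 32, 11, 3, 20, 16, 2, 8, 29, 24, 22, 5, 15, 18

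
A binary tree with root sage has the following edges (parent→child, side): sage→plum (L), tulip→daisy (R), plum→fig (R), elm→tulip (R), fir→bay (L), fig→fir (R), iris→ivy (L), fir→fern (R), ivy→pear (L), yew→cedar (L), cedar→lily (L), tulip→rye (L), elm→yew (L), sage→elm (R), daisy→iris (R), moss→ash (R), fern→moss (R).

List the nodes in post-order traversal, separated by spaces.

bay ash moss fern fir fig plum lily cedar yew rye pear ivy iris daisy tulip elm sage

Post-order visits the left subtree, then the right subtree, then the node.
At sage: go left to plum.
  At plum: no left child.
  At plum: go right to fig.
    At fig: no left child.
    At fig: go right to fir.
      At fir: go left to bay.
        bay is a leaf — visit bay.
      At fir: go right to fern.
        At fern: no left child.
        At fern: go right to moss.
          At moss: no left child.
          At moss: go right to ash.
            ash is a leaf — visit ash.
          Visit moss.
        Visit fern.
      Visit fir.
    Visit fig.
  Visit plum.
At sage: go right to elm.
  At elm: go left to yew.
    At yew: go left to cedar.
      At cedar: go left to lily.
        lily is a leaf — visit lily.
      At cedar: no right child.
      Visit cedar.
    At yew: no right child.
    Visit yew.
  At elm: go right to tulip.
    At tulip: go left to rye.
      rye is a leaf — visit rye.
    At tulip: go right to daisy.
      At daisy: no left child.
      At daisy: go right to iris.
        At iris: go left to ivy.
          At ivy: go left to pear.
            pear is a leaf — visit pear.
          At ivy: no right child.
          Visit ivy.
        At iris: no right child.
        Visit iris.
      Visit daisy.
    Visit tulip.
  Visit elm.
Visit sage.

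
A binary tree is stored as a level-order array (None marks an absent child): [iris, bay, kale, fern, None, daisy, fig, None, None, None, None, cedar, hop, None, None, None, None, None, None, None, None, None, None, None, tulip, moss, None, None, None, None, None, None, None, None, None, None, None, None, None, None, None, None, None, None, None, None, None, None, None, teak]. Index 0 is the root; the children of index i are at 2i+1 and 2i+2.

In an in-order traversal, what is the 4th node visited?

cedar

In-order visits the left subtree, then the node, then the right subtree.
At iris: go left to bay.
  At bay: go left to fern.
    fern is a leaf — visit fern.
  Visit bay.
  At bay: no right child.
Visit iris.
At iris: go right to kale.
  At kale: go left to daisy.
    At daisy: go left to cedar.
      At cedar: no left child.
      Visit cedar.
      At cedar: go right to tulip.
        At tulip: go left to teak.
          teak is a leaf — visit teak.
        Visit tulip.
        At tulip: no right child.
    Visit daisy.
    At daisy: go right to hop.
      At hop: go left to moss.
        moss is a leaf — visit moss.
      Visit hop.
      At hop: no right child.
  Visit kale.
  At kale: go right to fig.
    fig is a leaf — visit fig.
Full in-order sequence: fern, bay, iris, cedar, teak, tulip, daisy, moss, hop, kale, fig.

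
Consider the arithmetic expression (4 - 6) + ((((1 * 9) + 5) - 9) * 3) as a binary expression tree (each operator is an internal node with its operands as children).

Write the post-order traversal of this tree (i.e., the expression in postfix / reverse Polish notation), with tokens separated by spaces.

4 6 - 1 9 * 5 + 9 - 3 * +

Post-order on an expression tree gives postfix notation: for each operator, emit left operand, right operand, then the operator.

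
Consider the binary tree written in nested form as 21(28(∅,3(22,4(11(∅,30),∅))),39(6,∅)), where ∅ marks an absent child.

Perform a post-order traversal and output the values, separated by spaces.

22 30 11 4 3 28 6 39 21

Post-order visits the left subtree, then the right subtree, then the node.
At 21: go left to 28.
  At 28: no left child.
  At 28: go right to 3.
    At 3: go left to 22.
      22 is a leaf — visit 22.
    At 3: go right to 4.
      At 4: go left to 11.
        At 11: no left child.
        At 11: go right to 30.
          30 is a leaf — visit 30.
        Visit 11.
      At 4: no right child.
      Visit 4.
    Visit 3.
  Visit 28.
At 21: go right to 39.
  At 39: go left to 6.
    6 is a leaf — visit 6.
  At 39: no right child.
  Visit 39.
Visit 21.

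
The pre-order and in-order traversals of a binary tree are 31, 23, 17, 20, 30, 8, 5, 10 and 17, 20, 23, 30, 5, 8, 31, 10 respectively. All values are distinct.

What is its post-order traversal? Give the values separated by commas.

The first element of pre-order is the root; it splits in-order into left and right subtrees.
Root 31: left subtree has 6 nodes {17, 20, 23, 30, 5, 8}, right has 1 {10}.
  Root 23: left subtree has 2 nodes {17, 20}, right has 3 {30, 5, 8}.
    Root 17: left subtree has 0 nodes { }, right has 1 {20}.
    Root 30: left subtree has 0 nodes { }, right has 2 {5, 8}.
      Root 8: left subtree has 1 node {5}, right has 0 { }.

20, 17, 5, 8, 30, 23, 10, 31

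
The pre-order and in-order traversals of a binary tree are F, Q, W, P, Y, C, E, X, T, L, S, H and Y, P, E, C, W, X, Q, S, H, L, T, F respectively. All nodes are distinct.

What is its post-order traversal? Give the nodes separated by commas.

The first element of pre-order is the root; it splits in-order into left and right subtrees.
Root F: left subtree has 11 nodes {Y, P, E, C, W, X, Q, S, H, L, T}, right has 0 { }.
  Root Q: left subtree has 6 nodes {Y, P, E, C, W, X}, right has 4 {S, H, L, T}.
    Root W: left subtree has 4 nodes {Y, P, E, C}, right has 1 {X}.
      Root P: left subtree has 1 node {Y}, right has 2 {E, C}.
        Root C: left subtree has 1 node {E}, right has 0 { }.
    Root T: left subtree has 3 nodes {S, H, L}, right has 0 { }.
      Root L: left subtree has 2 nodes {S, H}, right has 0 { }.
        Root S: left subtree has 0 nodes { }, right has 1 {H}.

Y, E, C, P, X, W, H, S, L, T, Q, F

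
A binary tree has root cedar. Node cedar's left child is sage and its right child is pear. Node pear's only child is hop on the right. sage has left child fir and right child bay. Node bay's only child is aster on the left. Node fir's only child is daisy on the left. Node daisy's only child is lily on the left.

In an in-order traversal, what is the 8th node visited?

pear

In-order visits the left subtree, then the node, then the right subtree.
At cedar: go left to sage.
  At sage: go left to fir.
    At fir: go left to daisy.
      At daisy: go left to lily.
        lily is a leaf — visit lily.
      Visit daisy.
      At daisy: no right child.
    Visit fir.
    At fir: no right child.
  Visit sage.
  At sage: go right to bay.
    At bay: go left to aster.
      aster is a leaf — visit aster.
    Visit bay.
    At bay: no right child.
Visit cedar.
At cedar: go right to pear.
  At pear: no left child.
  Visit pear.
  At pear: go right to hop.
    hop is a leaf — visit hop.
Full in-order sequence: lily, daisy, fir, sage, aster, bay, cedar, pear, hop.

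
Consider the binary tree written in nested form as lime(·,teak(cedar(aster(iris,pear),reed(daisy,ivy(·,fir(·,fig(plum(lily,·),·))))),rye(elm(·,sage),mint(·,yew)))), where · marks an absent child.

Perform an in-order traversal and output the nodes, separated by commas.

lime, iris, aster, pear, cedar, daisy, reed, ivy, fir, lily, plum, fig, teak, elm, sage, rye, mint, yew

In-order visits the left subtree, then the node, then the right subtree.
At lime: no left child.
Visit lime.
At lime: go right to teak.
  At teak: go left to cedar.
    At cedar: go left to aster.
      At aster: go left to iris.
        iris is a leaf — visit iris.
      Visit aster.
      At aster: go right to pear.
        pear is a leaf — visit pear.
    Visit cedar.
    At cedar: go right to reed.
      At reed: go left to daisy.
        daisy is a leaf — visit daisy.
      Visit reed.
      At reed: go right to ivy.
        At ivy: no left child.
        Visit ivy.
        At ivy: go right to fir.
          At fir: no left child.
          Visit fir.
          At fir: go right to fig.
            At fig: go left to plum.
              At plum: go left to lily.
                lily is a leaf — visit lily.
              Visit plum.
              At plum: no right child.
            Visit fig.
            At fig: no right child.
  Visit teak.
  At teak: go right to rye.
    At rye: go left to elm.
      At elm: no left child.
      Visit elm.
      At elm: go right to sage.
        sage is a leaf — visit sage.
    Visit rye.
    At rye: go right to mint.
      At mint: no left child.
      Visit mint.
      At mint: go right to yew.
        yew is a leaf — visit yew.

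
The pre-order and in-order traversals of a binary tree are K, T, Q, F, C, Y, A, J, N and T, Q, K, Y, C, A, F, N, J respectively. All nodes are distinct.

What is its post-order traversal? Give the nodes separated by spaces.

Q T Y A C N J F K

The first element of pre-order is the root; it splits in-order into left and right subtrees.
Root K: left subtree has 2 nodes {T, Q}, right has 6 {Y, C, A, F, N, J}.
  Root T: left subtree has 0 nodes { }, right has 1 {Q}.
  Root F: left subtree has 3 nodes {Y, C, A}, right has 2 {N, J}.
    Root C: left subtree has 1 node {Y}, right has 1 {A}.
    Root J: left subtree has 1 node {N}, right has 0 { }.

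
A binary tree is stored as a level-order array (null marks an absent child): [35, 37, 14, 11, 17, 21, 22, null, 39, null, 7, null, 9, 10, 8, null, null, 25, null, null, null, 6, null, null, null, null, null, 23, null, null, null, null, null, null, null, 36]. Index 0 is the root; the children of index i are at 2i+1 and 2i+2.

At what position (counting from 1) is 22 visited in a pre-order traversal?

Pre-order visits the node, then its left subtree, then its right subtree.
Visit 35.
At 35: go left to 37.
  Visit 37.
  At 37: go left to 11.
    Visit 11.
    At 11: no left child.
    At 11: go right to 39.
      Visit 39.
      At 39: go left to 25.
        Visit 25.
        At 25: go left to 36.
          36 is a leaf — visit 36.
        At 25: no right child.
      At 39: no right child.
  At 37: go right to 17.
    Visit 17.
    At 17: no left child.
    At 17: go right to 7.
      Visit 7.
      At 7: go left to 6.
        6 is a leaf — visit 6.
      At 7: no right child.
At 35: go right to 14.
  Visit 14.
  At 14: go left to 21.
    Visit 21.
    At 21: no left child.
    At 21: go right to 9.
      9 is a leaf — visit 9.
  At 14: go right to 22.
    Visit 22.
    At 22: go left to 10.
      Visit 10.
      At 10: go left to 23.
        23 is a leaf — visit 23.
      At 10: no right child.
    At 22: go right to 8.
      8 is a leaf — visit 8.
Full pre-order sequence: 35, 37, 11, 39, 25, 36, 17, 7, 6, 14, 21, 9, 22, 10, 23, 8.

13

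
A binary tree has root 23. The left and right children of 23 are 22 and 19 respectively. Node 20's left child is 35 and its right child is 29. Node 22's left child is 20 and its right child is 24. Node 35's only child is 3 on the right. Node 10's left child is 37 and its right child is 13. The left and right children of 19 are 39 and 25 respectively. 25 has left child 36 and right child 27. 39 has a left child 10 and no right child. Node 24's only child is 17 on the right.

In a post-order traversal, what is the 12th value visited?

Post-order visits the left subtree, then the right subtree, then the node.
At 23: go left to 22.
  At 22: go left to 20.
    At 20: go left to 35.
      At 35: no left child.
      At 35: go right to 3.
        3 is a leaf — visit 3.
      Visit 35.
    At 20: go right to 29.
      29 is a leaf — visit 29.
    Visit 20.
  At 22: go right to 24.
    At 24: no left child.
    At 24: go right to 17.
      17 is a leaf — visit 17.
    Visit 24.
  Visit 22.
At 23: go right to 19.
  At 19: go left to 39.
    At 39: go left to 10.
      At 10: go left to 37.
        37 is a leaf — visit 37.
      At 10: go right to 13.
        13 is a leaf — visit 13.
      Visit 10.
    At 39: no right child.
    Visit 39.
  At 19: go right to 25.
    At 25: go left to 36.
      36 is a leaf — visit 36.
    At 25: go right to 27.
      27 is a leaf — visit 27.
    Visit 25.
  Visit 19.
Visit 23.
Full post-order sequence: 3, 35, 29, 20, 17, 24, 22, 37, 13, 10, 39, 36, 27, 25, 19, 23.

36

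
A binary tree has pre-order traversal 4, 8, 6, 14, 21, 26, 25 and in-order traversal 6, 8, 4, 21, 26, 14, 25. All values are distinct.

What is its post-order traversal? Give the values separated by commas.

The first element of pre-order is the root; it splits in-order into left and right subtrees.
Root 4: left subtree has 2 nodes {6, 8}, right has 4 {21, 26, 14, 25}.
  Root 8: left subtree has 1 node {6}, right has 0 { }.
  Root 14: left subtree has 2 nodes {21, 26}, right has 1 {25}.
    Root 21: left subtree has 0 nodes { }, right has 1 {26}.

6, 8, 26, 21, 25, 14, 4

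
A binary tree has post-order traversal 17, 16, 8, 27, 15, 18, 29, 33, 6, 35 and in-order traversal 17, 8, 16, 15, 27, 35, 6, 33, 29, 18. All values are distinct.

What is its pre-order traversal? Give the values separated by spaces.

35 15 8 17 16 27 6 33 29 18

The last element of post-order is the root; it splits in-order into left and right subtrees.
Root 35: left subtree has 5 nodes {17, 8, 16, 15, 27}, right has 4 {6, 33, 29, 18}.
  Root 15: left subtree has 3 nodes {17, 8, 16}, right has 1 {27}.
    Root 8: left subtree has 1 node {17}, right has 1 {16}.
  Root 6: left subtree has 0 nodes { }, right has 3 {33, 29, 18}.
    Root 33: left subtree has 0 nodes { }, right has 2 {29, 18}.
      Root 29: left subtree has 0 nodes { }, right has 1 {18}.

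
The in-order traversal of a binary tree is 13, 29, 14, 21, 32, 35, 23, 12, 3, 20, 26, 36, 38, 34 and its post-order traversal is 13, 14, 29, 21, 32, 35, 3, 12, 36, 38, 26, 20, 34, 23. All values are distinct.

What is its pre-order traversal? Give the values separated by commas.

23, 35, 32, 21, 29, 13, 14, 34, 20, 12, 3, 26, 38, 36

The last element of post-order is the root; it splits in-order into left and right subtrees.
Root 23: left subtree has 6 nodes {13, 29, 14, 21, 32, 35}, right has 7 {12, 3, 20, 26, 36, 38, 34}.
  Root 35: left subtree has 5 nodes {13, 29, 14, 21, 32}, right has 0 { }.
    Root 32: left subtree has 4 nodes {13, 29, 14, 21}, right has 0 { }.
      Root 21: left subtree has 3 nodes {13, 29, 14}, right has 0 { }.
        Root 29: left subtree has 1 node {13}, right has 1 {14}.
  Root 34: left subtree has 6 nodes {12, 3, 20, 26, 36, 38}, right has 0 { }.
    Root 20: left subtree has 2 nodes {12, 3}, right has 3 {26, 36, 38}.
      Root 12: left subtree has 0 nodes { }, right has 1 {3}.
      Root 26: left subtree has 0 nodes { }, right has 2 {36, 38}.
        Root 38: left subtree has 1 node {36}, right has 0 { }.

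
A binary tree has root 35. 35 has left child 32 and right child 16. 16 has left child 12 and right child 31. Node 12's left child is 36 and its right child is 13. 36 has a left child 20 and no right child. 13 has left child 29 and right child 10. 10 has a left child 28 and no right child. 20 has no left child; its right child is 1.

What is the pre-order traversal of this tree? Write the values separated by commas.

Pre-order visits the node, then its left subtree, then its right subtree.
Visit 35.
At 35: go left to 32.
  32 is a leaf — visit 32.
At 35: go right to 16.
  Visit 16.
  At 16: go left to 12.
    Visit 12.
    At 12: go left to 36.
      Visit 36.
      At 36: go left to 20.
        Visit 20.
        At 20: no left child.
        At 20: go right to 1.
          1 is a leaf — visit 1.
      At 36: no right child.
    At 12: go right to 13.
      Visit 13.
      At 13: go left to 29.
        29 is a leaf — visit 29.
      At 13: go right to 10.
        Visit 10.
        At 10: go left to 28.
          28 is a leaf — visit 28.
        At 10: no right child.
  At 16: go right to 31.
    31 is a leaf — visit 31.

35, 32, 16, 12, 36, 20, 1, 13, 29, 10, 28, 31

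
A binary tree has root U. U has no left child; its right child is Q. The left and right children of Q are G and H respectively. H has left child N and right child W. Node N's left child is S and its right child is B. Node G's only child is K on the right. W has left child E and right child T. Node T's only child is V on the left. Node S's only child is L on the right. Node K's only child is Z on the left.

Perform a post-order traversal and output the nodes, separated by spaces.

Post-order visits the left subtree, then the right subtree, then the node.
At U: no left child.
At U: go right to Q.
  At Q: go left to G.
    At G: no left child.
    At G: go right to K.
      At K: go left to Z.
        Z is a leaf — visit Z.
      At K: no right child.
      Visit K.
    Visit G.
  At Q: go right to H.
    At H: go left to N.
      At N: go left to S.
        At S: no left child.
        At S: go right to L.
          L is a leaf — visit L.
        Visit S.
      At N: go right to B.
        B is a leaf — visit B.
      Visit N.
    At H: go right to W.
      At W: go left to E.
        E is a leaf — visit E.
      At W: go right to T.
        At T: go left to V.
          V is a leaf — visit V.
        At T: no right child.
        Visit T.
      Visit W.
    Visit H.
  Visit Q.
Visit U.

Z K G L S B N E V T W H Q U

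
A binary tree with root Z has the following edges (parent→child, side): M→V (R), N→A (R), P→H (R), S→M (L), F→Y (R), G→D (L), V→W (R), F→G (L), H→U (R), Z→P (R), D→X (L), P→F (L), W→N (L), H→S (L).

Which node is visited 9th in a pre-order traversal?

Pre-order visits the node, then its left subtree, then its right subtree.
Visit Z.
At Z: no left child.
At Z: go right to P.
  Visit P.
  At P: go left to F.
    Visit F.
    At F: go left to G.
      Visit G.
      At G: go left to D.
        Visit D.
        At D: go left to X.
          X is a leaf — visit X.
        At D: no right child.
      At G: no right child.
    At F: go right to Y.
      Y is a leaf — visit Y.
  At P: go right to H.
    Visit H.
    At H: go left to S.
      Visit S.
      At S: go left to M.
        Visit M.
        At M: no left child.
        At M: go right to V.
          Visit V.
          At V: no left child.
          At V: go right to W.
            Visit W.
            At W: go left to N.
              Visit N.
              At N: no left child.
              At N: go right to A.
                A is a leaf — visit A.
            At W: no right child.
      At S: no right child.
    At H: go right to U.
      U is a leaf — visit U.
Full pre-order sequence: Z, P, F, G, D, X, Y, H, S, M, V, W, N, A, U.

S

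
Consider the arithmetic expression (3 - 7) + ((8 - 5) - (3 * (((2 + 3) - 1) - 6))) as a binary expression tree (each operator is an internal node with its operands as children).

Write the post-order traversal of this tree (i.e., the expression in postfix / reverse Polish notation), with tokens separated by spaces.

Post-order on an expression tree gives postfix notation: for each operator, emit left operand, right operand, then the operator.

3 7 - 8 5 - 3 2 3 + 1 - 6 - * - +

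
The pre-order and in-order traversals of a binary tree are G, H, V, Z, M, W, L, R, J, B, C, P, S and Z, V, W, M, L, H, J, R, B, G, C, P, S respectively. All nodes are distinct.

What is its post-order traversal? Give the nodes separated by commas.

The first element of pre-order is the root; it splits in-order into left and right subtrees.
Root G: left subtree has 9 nodes {Z, V, W, M, L, H, J, R, B}, right has 3 {C, P, S}.
  Root H: left subtree has 5 nodes {Z, V, W, M, L}, right has 3 {J, R, B}.
    Root V: left subtree has 1 node {Z}, right has 3 {W, M, L}.
      Root M: left subtree has 1 node {W}, right has 1 {L}.
    Root R: left subtree has 1 node {J}, right has 1 {B}.
  Root C: left subtree has 0 nodes { }, right has 2 {P, S}.
    Root P: left subtree has 0 nodes { }, right has 1 {S}.

Z, W, L, M, V, J, B, R, H, S, P, C, G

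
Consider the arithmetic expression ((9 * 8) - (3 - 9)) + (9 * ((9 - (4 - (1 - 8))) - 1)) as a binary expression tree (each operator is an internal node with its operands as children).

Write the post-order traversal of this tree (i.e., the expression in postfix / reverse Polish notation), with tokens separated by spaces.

Post-order on an expression tree gives postfix notation: for each operator, emit left operand, right operand, then the operator.

9 8 * 3 9 - - 9 9 4 1 8 - - - 1 - * +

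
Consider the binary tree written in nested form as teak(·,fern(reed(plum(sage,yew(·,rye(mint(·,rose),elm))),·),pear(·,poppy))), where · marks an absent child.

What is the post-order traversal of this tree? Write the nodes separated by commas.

Post-order visits the left subtree, then the right subtree, then the node.
At teak: no left child.
At teak: go right to fern.
  At fern: go left to reed.
    At reed: go left to plum.
      At plum: go left to sage.
        sage is a leaf — visit sage.
      At plum: go right to yew.
        At yew: no left child.
        At yew: go right to rye.
          At rye: go left to mint.
            At mint: no left child.
            At mint: go right to rose.
              rose is a leaf — visit rose.
            Visit mint.
          At rye: go right to elm.
            elm is a leaf — visit elm.
          Visit rye.
        Visit yew.
      Visit plum.
    At reed: no right child.
    Visit reed.
  At fern: go right to pear.
    At pear: no left child.
    At pear: go right to poppy.
      poppy is a leaf — visit poppy.
    Visit pear.
  Visit fern.
Visit teak.

sage, rose, mint, elm, rye, yew, plum, reed, poppy, pear, fern, teak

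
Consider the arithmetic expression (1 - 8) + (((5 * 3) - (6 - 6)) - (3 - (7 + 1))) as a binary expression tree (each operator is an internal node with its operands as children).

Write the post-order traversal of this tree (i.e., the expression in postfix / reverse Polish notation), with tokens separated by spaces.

1 8 - 5 3 * 6 6 - - 3 7 1 + - - +

Post-order on an expression tree gives postfix notation: for each operator, emit left operand, right operand, then the operator.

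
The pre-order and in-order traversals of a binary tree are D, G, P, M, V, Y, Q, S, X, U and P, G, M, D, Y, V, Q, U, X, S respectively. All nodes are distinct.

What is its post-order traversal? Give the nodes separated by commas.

P, M, G, Y, U, X, S, Q, V, D

The first element of pre-order is the root; it splits in-order into left and right subtrees.
Root D: left subtree has 3 nodes {P, G, M}, right has 6 {Y, V, Q, U, X, S}.
  Root G: left subtree has 1 node {P}, right has 1 {M}.
  Root V: left subtree has 1 node {Y}, right has 4 {Q, U, X, S}.
    Root Q: left subtree has 0 nodes { }, right has 3 {U, X, S}.
      Root S: left subtree has 2 nodes {U, X}, right has 0 { }.
        Root X: left subtree has 1 node {U}, right has 0 { }.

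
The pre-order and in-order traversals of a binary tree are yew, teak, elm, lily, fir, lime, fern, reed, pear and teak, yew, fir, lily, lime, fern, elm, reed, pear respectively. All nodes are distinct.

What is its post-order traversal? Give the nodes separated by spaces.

teak fir fern lime lily pear reed elm yew

The first element of pre-order is the root; it splits in-order into left and right subtrees.
Root yew: left subtree has 1 node {teak}, right has 7 {fir, lily, lime, fern, elm, reed, pear}.
  Root elm: left subtree has 4 nodes {fir, lily, lime, fern}, right has 2 {reed, pear}.
    Root lily: left subtree has 1 node {fir}, right has 2 {lime, fern}.
      Root lime: left subtree has 0 nodes { }, right has 1 {fern}.
    Root reed: left subtree has 0 nodes { }, right has 1 {pear}.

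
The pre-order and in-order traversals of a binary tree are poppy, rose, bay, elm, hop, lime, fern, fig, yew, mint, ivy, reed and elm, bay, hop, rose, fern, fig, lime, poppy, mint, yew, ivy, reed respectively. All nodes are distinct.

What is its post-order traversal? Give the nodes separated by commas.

elm, hop, bay, fig, fern, lime, rose, mint, reed, ivy, yew, poppy

The first element of pre-order is the root; it splits in-order into left and right subtrees.
Root poppy: left subtree has 7 nodes {elm, bay, hop, rose, fern, fig, lime}, right has 4 {mint, yew, ivy, reed}.
  Root rose: left subtree has 3 nodes {elm, bay, hop}, right has 3 {fern, fig, lime}.
    Root bay: left subtree has 1 node {elm}, right has 1 {hop}.
    Root lime: left subtree has 2 nodes {fern, fig}, right has 0 { }.
      Root fern: left subtree has 0 nodes { }, right has 1 {fig}.
  Root yew: left subtree has 1 node {mint}, right has 2 {ivy, reed}.
    Root ivy: left subtree has 0 nodes { }, right has 1 {reed}.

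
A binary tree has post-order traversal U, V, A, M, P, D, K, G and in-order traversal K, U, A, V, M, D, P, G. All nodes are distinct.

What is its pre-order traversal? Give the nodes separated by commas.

G, K, D, M, A, U, V, P

The last element of post-order is the root; it splits in-order into left and right subtrees.
Root G: left subtree has 7 nodes {K, U, A, V, M, D, P}, right has 0 { }.
  Root K: left subtree has 0 nodes { }, right has 6 {U, A, V, M, D, P}.
    Root D: left subtree has 4 nodes {U, A, V, M}, right has 1 {P}.
      Root M: left subtree has 3 nodes {U, A, V}, right has 0 { }.
        Root A: left subtree has 1 node {U}, right has 1 {V}.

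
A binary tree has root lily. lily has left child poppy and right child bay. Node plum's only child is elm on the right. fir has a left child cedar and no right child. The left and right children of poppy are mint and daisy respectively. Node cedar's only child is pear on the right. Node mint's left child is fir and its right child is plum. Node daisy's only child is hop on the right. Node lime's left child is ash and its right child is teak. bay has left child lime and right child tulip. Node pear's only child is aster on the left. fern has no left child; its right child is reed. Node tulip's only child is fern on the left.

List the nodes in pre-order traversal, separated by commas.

Pre-order visits the node, then its left subtree, then its right subtree.
Visit lily.
At lily: go left to poppy.
  Visit poppy.
  At poppy: go left to mint.
    Visit mint.
    At mint: go left to fir.
      Visit fir.
      At fir: go left to cedar.
        Visit cedar.
        At cedar: no left child.
        At cedar: go right to pear.
          Visit pear.
          At pear: go left to aster.
            aster is a leaf — visit aster.
          At pear: no right child.
      At fir: no right child.
    At mint: go right to plum.
      Visit plum.
      At plum: no left child.
      At plum: go right to elm.
        elm is a leaf — visit elm.
  At poppy: go right to daisy.
    Visit daisy.
    At daisy: no left child.
    At daisy: go right to hop.
      hop is a leaf — visit hop.
At lily: go right to bay.
  Visit bay.
  At bay: go left to lime.
    Visit lime.
    At lime: go left to ash.
      ash is a leaf — visit ash.
    At lime: go right to teak.
      teak is a leaf — visit teak.
  At bay: go right to tulip.
    Visit tulip.
    At tulip: go left to fern.
      Visit fern.
      At fern: no left child.
      At fern: go right to reed.
        reed is a leaf — visit reed.
    At tulip: no right child.

lily, poppy, mint, fir, cedar, pear, aster, plum, elm, daisy, hop, bay, lime, ash, teak, tulip, fern, reed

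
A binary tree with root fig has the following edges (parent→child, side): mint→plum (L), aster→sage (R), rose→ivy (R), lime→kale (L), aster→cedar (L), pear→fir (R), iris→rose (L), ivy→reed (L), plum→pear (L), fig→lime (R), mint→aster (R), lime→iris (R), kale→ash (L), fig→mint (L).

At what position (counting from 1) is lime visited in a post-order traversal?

Post-order visits the left subtree, then the right subtree, then the node.
At fig: go left to mint.
  At mint: go left to plum.
    At plum: go left to pear.
      At pear: no left child.
      At pear: go right to fir.
        fir is a leaf — visit fir.
      Visit pear.
    At plum: no right child.
    Visit plum.
  At mint: go right to aster.
    At aster: go left to cedar.
      cedar is a leaf — visit cedar.
    At aster: go right to sage.
      sage is a leaf — visit sage.
    Visit aster.
  Visit mint.
At fig: go right to lime.
  At lime: go left to kale.
    At kale: go left to ash.
      ash is a leaf — visit ash.
    At kale: no right child.
    Visit kale.
  At lime: go right to iris.
    At iris: go left to rose.
      At rose: no left child.
      At rose: go right to ivy.
        At ivy: go left to reed.
          reed is a leaf — visit reed.
        At ivy: no right child.
        Visit ivy.
      Visit rose.
    At iris: no right child.
    Visit iris.
  Visit lime.
Visit fig.
Full post-order sequence: fir, pear, plum, cedar, sage, aster, mint, ash, kale, reed, ivy, rose, iris, lime, fig.

14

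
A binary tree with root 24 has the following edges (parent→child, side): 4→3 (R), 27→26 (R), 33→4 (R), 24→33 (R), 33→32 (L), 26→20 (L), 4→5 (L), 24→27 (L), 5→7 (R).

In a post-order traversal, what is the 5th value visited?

Post-order visits the left subtree, then the right subtree, then the node.
At 24: go left to 27.
  At 27: no left child.
  At 27: go right to 26.
    At 26: go left to 20.
      20 is a leaf — visit 20.
    At 26: no right child.
    Visit 26.
  Visit 27.
At 24: go right to 33.
  At 33: go left to 32.
    32 is a leaf — visit 32.
  At 33: go right to 4.
    At 4: go left to 5.
      At 5: no left child.
      At 5: go right to 7.
        7 is a leaf — visit 7.
      Visit 5.
    At 4: go right to 3.
      3 is a leaf — visit 3.
    Visit 4.
  Visit 33.
Visit 24.
Full post-order sequence: 20, 26, 27, 32, 7, 5, 3, 4, 33, 24.

7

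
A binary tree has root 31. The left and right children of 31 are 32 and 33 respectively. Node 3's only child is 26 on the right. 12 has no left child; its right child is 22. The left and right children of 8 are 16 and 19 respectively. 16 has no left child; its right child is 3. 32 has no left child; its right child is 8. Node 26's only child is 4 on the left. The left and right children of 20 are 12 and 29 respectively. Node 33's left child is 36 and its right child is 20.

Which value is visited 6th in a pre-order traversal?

Pre-order visits the node, then its left subtree, then its right subtree.
Visit 31.
At 31: go left to 32.
  Visit 32.
  At 32: no left child.
  At 32: go right to 8.
    Visit 8.
    At 8: go left to 16.
      Visit 16.
      At 16: no left child.
      At 16: go right to 3.
        Visit 3.
        At 3: no left child.
        At 3: go right to 26.
          Visit 26.
          At 26: go left to 4.
            4 is a leaf — visit 4.
          At 26: no right child.
    At 8: go right to 19.
      19 is a leaf — visit 19.
At 31: go right to 33.
  Visit 33.
  At 33: go left to 36.
    36 is a leaf — visit 36.
  At 33: go right to 20.
    Visit 20.
    At 20: go left to 12.
      Visit 12.
      At 12: no left child.
      At 12: go right to 22.
        22 is a leaf — visit 22.
    At 20: go right to 29.
      29 is a leaf — visit 29.
Full pre-order sequence: 31, 32, 8, 16, 3, 26, 4, 19, 33, 36, 20, 12, 22, 29.

26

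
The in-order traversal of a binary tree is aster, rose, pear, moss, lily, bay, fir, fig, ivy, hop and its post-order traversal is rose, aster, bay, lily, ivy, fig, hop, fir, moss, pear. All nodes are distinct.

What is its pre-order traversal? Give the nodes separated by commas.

pear, aster, rose, moss, fir, lily, bay, hop, fig, ivy

The last element of post-order is the root; it splits in-order into left and right subtrees.
Root pear: left subtree has 2 nodes {aster, rose}, right has 7 {moss, lily, bay, fir, fig, ivy, hop}.
  Root aster: left subtree has 0 nodes { }, right has 1 {rose}.
  Root moss: left subtree has 0 nodes { }, right has 6 {lily, bay, fir, fig, ivy, hop}.
    Root fir: left subtree has 2 nodes {lily, bay}, right has 3 {fig, ivy, hop}.
      Root lily: left subtree has 0 nodes { }, right has 1 {bay}.
      Root hop: left subtree has 2 nodes {fig, ivy}, right has 0 { }.
        Root fig: left subtree has 0 nodes { }, right has 1 {ivy}.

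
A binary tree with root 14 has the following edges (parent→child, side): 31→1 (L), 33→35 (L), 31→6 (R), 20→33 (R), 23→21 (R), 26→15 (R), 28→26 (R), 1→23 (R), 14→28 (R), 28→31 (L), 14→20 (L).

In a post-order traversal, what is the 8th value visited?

Post-order visits the left subtree, then the right subtree, then the node.
At 14: go left to 20.
  At 20: no left child.
  At 20: go right to 33.
    At 33: go left to 35.
      35 is a leaf — visit 35.
    At 33: no right child.
    Visit 33.
  Visit 20.
At 14: go right to 28.
  At 28: go left to 31.
    At 31: go left to 1.
      At 1: no left child.
      At 1: go right to 23.
        At 23: no left child.
        At 23: go right to 21.
          21 is a leaf — visit 21.
        Visit 23.
      Visit 1.
    At 31: go right to 6.
      6 is a leaf — visit 6.
    Visit 31.
  At 28: go right to 26.
    At 26: no left child.
    At 26: go right to 15.
      15 is a leaf — visit 15.
    Visit 26.
  Visit 28.
Visit 14.
Full post-order sequence: 35, 33, 20, 21, 23, 1, 6, 31, 15, 26, 28, 14.

31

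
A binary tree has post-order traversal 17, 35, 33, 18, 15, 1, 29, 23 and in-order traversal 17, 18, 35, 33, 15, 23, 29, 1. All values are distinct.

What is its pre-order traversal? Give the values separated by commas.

23, 15, 18, 17, 33, 35, 29, 1

The last element of post-order is the root; it splits in-order into left and right subtrees.
Root 23: left subtree has 5 nodes {17, 18, 35, 33, 15}, right has 2 {29, 1}.
  Root 15: left subtree has 4 nodes {17, 18, 35, 33}, right has 0 { }.
    Root 18: left subtree has 1 node {17}, right has 2 {35, 33}.
      Root 33: left subtree has 1 node {35}, right has 0 { }.
  Root 29: left subtree has 0 nodes { }, right has 1 {1}.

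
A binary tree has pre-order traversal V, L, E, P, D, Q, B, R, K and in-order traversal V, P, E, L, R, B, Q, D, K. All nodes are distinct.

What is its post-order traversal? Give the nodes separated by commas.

P, E, R, B, Q, K, D, L, V

The first element of pre-order is the root; it splits in-order into left and right subtrees.
Root V: left subtree has 0 nodes { }, right has 8 {P, E, L, R, B, Q, D, K}.
  Root L: left subtree has 2 nodes {P, E}, right has 5 {R, B, Q, D, K}.
    Root E: left subtree has 1 node {P}, right has 0 { }.
    Root D: left subtree has 3 nodes {R, B, Q}, right has 1 {K}.
      Root Q: left subtree has 2 nodes {R, B}, right has 0 { }.
        Root B: left subtree has 1 node {R}, right has 0 { }.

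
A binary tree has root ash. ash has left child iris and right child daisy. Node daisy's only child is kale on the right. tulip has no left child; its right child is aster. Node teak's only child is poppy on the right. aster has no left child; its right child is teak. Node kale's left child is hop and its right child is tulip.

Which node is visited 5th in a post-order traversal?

aster

Post-order visits the left subtree, then the right subtree, then the node.
At ash: go left to iris.
  iris is a leaf — visit iris.
At ash: go right to daisy.
  At daisy: no left child.
  At daisy: go right to kale.
    At kale: go left to hop.
      hop is a leaf — visit hop.
    At kale: go right to tulip.
      At tulip: no left child.
      At tulip: go right to aster.
        At aster: no left child.
        At aster: go right to teak.
          At teak: no left child.
          At teak: go right to poppy.
            poppy is a leaf — visit poppy.
          Visit teak.
        Visit aster.
      Visit tulip.
    Visit kale.
  Visit daisy.
Visit ash.
Full post-order sequence: iris, hop, poppy, teak, aster, tulip, kale, daisy, ash.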